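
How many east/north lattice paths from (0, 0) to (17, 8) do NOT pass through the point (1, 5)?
Number of paths = 1075761

Total paths from (0, 0) to (17, 8): C(25, 17) = 1081575. Paths through (1, 5): (paths (0, 0) → (1, 5)) × (paths (1, 5) → (17, 8)) = C(6, 1) · C(19, 16) = 6 · 969 = 5814. Avoidance count = 1081575 − 5814 = 1075761.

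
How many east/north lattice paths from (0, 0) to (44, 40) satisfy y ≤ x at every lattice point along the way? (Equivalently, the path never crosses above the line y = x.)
Number of paths = 169784111889645082065180

By the reflection principle (André's argument), the number of monotone paths to (44, 40) with n ≤ m that never go above y = x is C(84, 44) − C(84, 45) = 1528057007006805738586620 − 1358272895117160656521440 = 169784111889645082065180.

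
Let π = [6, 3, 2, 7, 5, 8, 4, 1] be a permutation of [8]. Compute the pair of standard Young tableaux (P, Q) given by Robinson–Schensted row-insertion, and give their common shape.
P = [1, 4, 8] / [2, 5] / [3, 7] / [6];  Q = [1, 4, 6] / [2, 5] / [3, 7] / [8];  common shape = (3, 2, 2, 1)

Row-insert the values π_1, π_2, … into P one at a time, bumping the leftmost entry strictly greater than the inserted value down to the next row. The recording tableau Q records, in position (i, j), the step at which that cell was added to P.
  Insert 6 (step 1): P = [6];  Q = [1]
  Insert 3 (step 2): P = [3] / [6];  Q = [1] / [2]
  Insert 2 (step 3): P = [2] / [3] / [6];  Q = [1] / [2] / [3]
  Insert 7 (step 4): P = [2, 7] / [3] / [6];  Q = [1, 4] / [2] / [3]
  Insert 5 (step 5): P = [2, 5] / [3, 7] / [6];  Q = [1, 4] / [2, 5] / [3]
  Insert 8 (step 6): P = [2, 5, 8] / [3, 7] / [6];  Q = [1, 4, 6] / [2, 5] / [3]
  Insert 4 (step 7): P = [2, 4, 8] / [3, 5] / [6, 7];  Q = [1, 4, 6] / [2, 5] / [3, 7]
  Insert 1 (step 8): P = [1, 4, 8] / [2, 5] / [3, 7] / [6];  Q = [1, 4, 6] / [2, 5] / [3, 7] / [8]
Final shape: (3, 2, 2, 1).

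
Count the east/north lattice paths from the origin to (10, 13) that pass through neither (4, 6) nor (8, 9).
Number of paths = 529306

Inclusion–exclusion. Total paths: C(23, 10) = 1144066. Through P₁: C(10, 4)·C(13, 6) = 360360. Through P₂: C(17, 8)·C(6, 2) = 364650. Since P₁ is strictly southwest of P₂, a monotone path through both must visit P₁ then P₂; paths through both = C(10, 4)·C(7, 4)·C(6, 2) = 110250. Avoid both = 1144066 − 360360 − 364650 + 110250 = 529306.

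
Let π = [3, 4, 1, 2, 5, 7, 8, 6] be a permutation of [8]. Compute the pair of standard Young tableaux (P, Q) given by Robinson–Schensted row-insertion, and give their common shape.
P = [1, 2, 5, 6, 8] / [3, 4, 7];  Q = [1, 2, 5, 6, 7] / [3, 4, 8];  common shape = (5, 3)

Row-insert the values π_1, π_2, … into P one at a time, bumping the leftmost entry strictly greater than the inserted value down to the next row. The recording tableau Q records, in position (i, j), the step at which that cell was added to P.
  Insert 3 (step 1): P = [3];  Q = [1]
  Insert 4 (step 2): P = [3, 4];  Q = [1, 2]
  Insert 1 (step 3): P = [1, 4] / [3];  Q = [1, 2] / [3]
  Insert 2 (step 4): P = [1, 2] / [3, 4];  Q = [1, 2] / [3, 4]
  Insert 5 (step 5): P = [1, 2, 5] / [3, 4];  Q = [1, 2, 5] / [3, 4]
  Insert 7 (step 6): P = [1, 2, 5, 7] / [3, 4];  Q = [1, 2, 5, 6] / [3, 4]
  Insert 8 (step 7): P = [1, 2, 5, 7, 8] / [3, 4];  Q = [1, 2, 5, 6, 7] / [3, 4]
  Insert 6 (step 8): P = [1, 2, 5, 6, 8] / [3, 4, 7];  Q = [1, 2, 5, 6, 7] / [3, 4, 8]
Final shape: (5, 3).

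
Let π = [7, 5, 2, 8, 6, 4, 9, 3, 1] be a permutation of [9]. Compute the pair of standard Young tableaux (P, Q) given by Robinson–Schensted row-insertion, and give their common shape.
P = [1, 3, 9] / [2, 6] / [4, 8] / [5] / [7];  Q = [1, 4, 7] / [2, 5] / [3, 6] / [8] / [9];  common shape = (3, 2, 2, 1, 1)

Row-insert the values π_1, π_2, … into P one at a time, bumping the leftmost entry strictly greater than the inserted value down to the next row. The recording tableau Q records, in position (i, j), the step at which that cell was added to P.
  Insert 7 (step 1): P = [7];  Q = [1]
  Insert 5 (step 2): P = [5] / [7];  Q = [1] / [2]
  Insert 2 (step 3): P = [2] / [5] / [7];  Q = [1] / [2] / [3]
  Insert 8 (step 4): P = [2, 8] / [5] / [7];  Q = [1, 4] / [2] / [3]
  Insert 6 (step 5): P = [2, 6] / [5, 8] / [7];  Q = [1, 4] / [2, 5] / [3]
  Insert 4 (step 6): P = [2, 4] / [5, 6] / [7, 8];  Q = [1, 4] / [2, 5] / [3, 6]
  Insert 9 (step 7): P = [2, 4, 9] / [5, 6] / [7, 8];  Q = [1, 4, 7] / [2, 5] / [3, 6]
  Insert 3 (step 8): P = [2, 3, 9] / [4, 6] / [5, 8] / [7];  Q = [1, 4, 7] / [2, 5] / [3, 6] / [8]
  Insert 1 (step 9): P = [1, 3, 9] / [2, 6] / [4, 8] / [5] / [7];  Q = [1, 4, 7] / [2, 5] / [3, 6] / [8] / [9]
Final shape: (3, 2, 2, 1, 1).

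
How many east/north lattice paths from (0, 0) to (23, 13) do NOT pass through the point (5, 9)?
Number of paths = 2296144970

Total paths from (0, 0) to (23, 13): C(36, 23) = 2310789600. Paths through (5, 9): (paths (0, 0) → (5, 9)) × (paths (5, 9) → (23, 13)) = C(14, 5) · C(22, 18) = 2002 · 7315 = 14644630. Avoidance count = 2310789600 − 14644630 = 2296144970.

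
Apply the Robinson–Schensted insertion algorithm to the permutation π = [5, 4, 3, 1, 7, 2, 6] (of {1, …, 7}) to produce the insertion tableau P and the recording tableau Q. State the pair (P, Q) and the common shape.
P = [1, 2, 6] / [3, 7] / [4] / [5];  Q = [1, 5, 7] / [2, 6] / [3] / [4];  common shape = (3, 2, 1, 1)

Row-insert the values π_1, π_2, … into P one at a time, bumping the leftmost entry strictly greater than the inserted value down to the next row. The recording tableau Q records, in position (i, j), the step at which that cell was added to P.
  Insert 5 (step 1): P = [5];  Q = [1]
  Insert 4 (step 2): P = [4] / [5];  Q = [1] / [2]
  Insert 3 (step 3): P = [3] / [4] / [5];  Q = [1] / [2] / [3]
  Insert 1 (step 4): P = [1] / [3] / [4] / [5];  Q = [1] / [2] / [3] / [4]
  Insert 7 (step 5): P = [1, 7] / [3] / [4] / [5];  Q = [1, 5] / [2] / [3] / [4]
  Insert 2 (step 6): P = [1, 2] / [3, 7] / [4] / [5];  Q = [1, 5] / [2, 6] / [3] / [4]
  Insert 6 (step 7): P = [1, 2, 6] / [3, 7] / [4] / [5];  Q = [1, 5, 7] / [2, 6] / [3] / [4]
Final shape: (3, 2, 1, 1).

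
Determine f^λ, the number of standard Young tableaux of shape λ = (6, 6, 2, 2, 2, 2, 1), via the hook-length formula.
# SYT of shape (6, 6, 2, 2, 2, 2, 1) = 172830840

Hook-length formula: f^λ = n! / Π hook(c), product over all cells c of the Young diagram. For λ = (6, 6, 2, 2, 2, 2, 1), n = 21 boxes. Hook lengths by row (left-to-right, top-to-bottom): [12, 10, 5, 4, 3, 2]; [11, 9, 4, 3, 2, 1]; [6, 4]; [5, 3]; [4, 2]; [3, 1]; [1]. Product of hooks = 295612416000. So f^λ = 21! / 295612416000 = 51090942171709440000 / 295612416000 = 172830840.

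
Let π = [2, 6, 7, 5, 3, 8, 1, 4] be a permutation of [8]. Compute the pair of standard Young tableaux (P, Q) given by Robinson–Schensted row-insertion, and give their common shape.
P = [1, 3, 4, 8] / [2, 7] / [5] / [6];  Q = [1, 2, 3, 6] / [4, 8] / [5] / [7];  common shape = (4, 2, 1, 1)

Row-insert the values π_1, π_2, … into P one at a time, bumping the leftmost entry strictly greater than the inserted value down to the next row. The recording tableau Q records, in position (i, j), the step at which that cell was added to P.
  Insert 2 (step 1): P = [2];  Q = [1]
  Insert 6 (step 2): P = [2, 6];  Q = [1, 2]
  Insert 7 (step 3): P = [2, 6, 7];  Q = [1, 2, 3]
  Insert 5 (step 4): P = [2, 5, 7] / [6];  Q = [1, 2, 3] / [4]
  Insert 3 (step 5): P = [2, 3, 7] / [5] / [6];  Q = [1, 2, 3] / [4] / [5]
  Insert 8 (step 6): P = [2, 3, 7, 8] / [5] / [6];  Q = [1, 2, 3, 6] / [4] / [5]
  Insert 1 (step 7): P = [1, 3, 7, 8] / [2] / [5] / [6];  Q = [1, 2, 3, 6] / [4] / [5] / [7]
  Insert 4 (step 8): P = [1, 3, 4, 8] / [2, 7] / [5] / [6];  Q = [1, 2, 3, 6] / [4, 8] / [5] / [7]
Final shape: (4, 2, 1, 1).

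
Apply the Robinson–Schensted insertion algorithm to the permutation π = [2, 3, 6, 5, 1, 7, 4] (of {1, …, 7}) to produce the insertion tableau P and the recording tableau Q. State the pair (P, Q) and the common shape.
P = [1, 3, 4, 7] / [2, 5] / [6];  Q = [1, 2, 3, 6] / [4, 7] / [5];  common shape = (4, 2, 1)

Row-insert the values π_1, π_2, … into P one at a time, bumping the leftmost entry strictly greater than the inserted value down to the next row. The recording tableau Q records, in position (i, j), the step at which that cell was added to P.
  Insert 2 (step 1): P = [2];  Q = [1]
  Insert 3 (step 2): P = [2, 3];  Q = [1, 2]
  Insert 6 (step 3): P = [2, 3, 6];  Q = [1, 2, 3]
  Insert 5 (step 4): P = [2, 3, 5] / [6];  Q = [1, 2, 3] / [4]
  Insert 1 (step 5): P = [1, 3, 5] / [2] / [6];  Q = [1, 2, 3] / [4] / [5]
  Insert 7 (step 6): P = [1, 3, 5, 7] / [2] / [6];  Q = [1, 2, 3, 6] / [4] / [5]
  Insert 4 (step 7): P = [1, 3, 4, 7] / [2, 5] / [6];  Q = [1, 2, 3, 6] / [4, 7] / [5]
Final shape: (4, 2, 1).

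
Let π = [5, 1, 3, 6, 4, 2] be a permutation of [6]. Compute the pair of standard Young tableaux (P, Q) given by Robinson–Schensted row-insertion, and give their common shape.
P = [1, 2, 4] / [3, 6] / [5];  Q = [1, 3, 4] / [2, 5] / [6];  common shape = (3, 2, 1)

Row-insert the values π_1, π_2, … into P one at a time, bumping the leftmost entry strictly greater than the inserted value down to the next row. The recording tableau Q records, in position (i, j), the step at which that cell was added to P.
  Insert 5 (step 1): P = [5];  Q = [1]
  Insert 1 (step 2): P = [1] / [5];  Q = [1] / [2]
  Insert 3 (step 3): P = [1, 3] / [5];  Q = [1, 3] / [2]
  Insert 6 (step 4): P = [1, 3, 6] / [5];  Q = [1, 3, 4] / [2]
  Insert 4 (step 5): P = [1, 3, 4] / [5, 6];  Q = [1, 3, 4] / [2, 5]
  Insert 2 (step 6): P = [1, 2, 4] / [3, 6] / [5];  Q = [1, 3, 4] / [2, 5] / [6]
Final shape: (3, 2, 1).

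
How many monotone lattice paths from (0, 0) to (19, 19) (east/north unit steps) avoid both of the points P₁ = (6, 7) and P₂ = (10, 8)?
Number of paths = 20513052120

Inclusion–exclusion. Total paths: C(38, 19) = 35345263800. Through P₁: C(13, 6)·C(25, 13) = 8923714800. Through P₂: C(18, 10)·C(20, 9) = 7349593680. Since P₁ is strictly southwest of P₂, a monotone path through both must visit P₁ then P₂; paths through both = C(13, 6)·C(5, 4)·C(20, 9) = 1441096800. Avoid both = 35345263800 − 8923714800 − 7349593680 + 1441096800 = 20513052120.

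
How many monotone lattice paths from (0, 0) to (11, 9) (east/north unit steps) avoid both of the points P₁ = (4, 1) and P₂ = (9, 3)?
Number of paths = 132565

Inclusion–exclusion. Total paths: C(20, 11) = 167960. Through P₁: C(5, 4)·C(15, 7) = 32175. Through P₂: C(12, 9)·C(8, 2) = 6160. Since P₁ is strictly southwest of P₂, a monotone path through both must visit P₁ then P₂; paths through both = C(5, 4)·C(7, 5)·C(8, 2) = 2940. Avoid both = 167960 − 32175 − 6160 + 2940 = 132565.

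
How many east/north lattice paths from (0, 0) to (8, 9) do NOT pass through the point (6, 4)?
Number of paths = 19900

Total paths from (0, 0) to (8, 9): C(17, 8) = 24310. Paths through (6, 4): (paths (0, 0) → (6, 4)) × (paths (6, 4) → (8, 9)) = C(10, 6) · C(7, 2) = 210 · 21 = 4410. Avoidance count = 24310 − 4410 = 19900.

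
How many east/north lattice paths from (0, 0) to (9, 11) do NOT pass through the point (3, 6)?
Number of paths = 129152

Total paths from (0, 0) to (9, 11): C(20, 9) = 167960. Paths through (3, 6): (paths (0, 0) → (3, 6)) × (paths (3, 6) → (9, 11)) = C(9, 3) · C(11, 6) = 84 · 462 = 38808. Avoidance count = 167960 − 38808 = 129152.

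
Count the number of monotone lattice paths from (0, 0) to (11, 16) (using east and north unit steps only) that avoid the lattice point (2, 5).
Number of paths = 9510735

Total paths from (0, 0) to (11, 16): C(27, 11) = 13037895. Paths through (2, 5): (paths (0, 0) → (2, 5)) × (paths (2, 5) → (11, 16)) = C(7, 2) · C(20, 9) = 21 · 167960 = 3527160. Avoidance count = 13037895 − 3527160 = 9510735.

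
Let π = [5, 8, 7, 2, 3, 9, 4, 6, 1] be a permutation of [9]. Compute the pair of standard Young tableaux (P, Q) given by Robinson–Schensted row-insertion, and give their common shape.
P = [1, 3, 4, 6] / [2, 7, 9] / [5] / [8];  Q = [1, 2, 6, 8] / [3, 5, 7] / [4] / [9];  common shape = (4, 3, 1, 1)

Row-insert the values π_1, π_2, … into P one at a time, bumping the leftmost entry strictly greater than the inserted value down to the next row. The recording tableau Q records, in position (i, j), the step at which that cell was added to P.
  Insert 5 (step 1): P = [5];  Q = [1]
  Insert 8 (step 2): P = [5, 8];  Q = [1, 2]
  Insert 7 (step 3): P = [5, 7] / [8];  Q = [1, 2] / [3]
  Insert 2 (step 4): P = [2, 7] / [5] / [8];  Q = [1, 2] / [3] / [4]
  Insert 3 (step 5): P = [2, 3] / [5, 7] / [8];  Q = [1, 2] / [3, 5] / [4]
  Insert 9 (step 6): P = [2, 3, 9] / [5, 7] / [8];  Q = [1, 2, 6] / [3, 5] / [4]
  Insert 4 (step 7): P = [2, 3, 4] / [5, 7, 9] / [8];  Q = [1, 2, 6] / [3, 5, 7] / [4]
  Insert 6 (step 8): P = [2, 3, 4, 6] / [5, 7, 9] / [8];  Q = [1, 2, 6, 8] / [3, 5, 7] / [4]
  Insert 1 (step 9): P = [1, 3, 4, 6] / [2, 7, 9] / [5] / [8];  Q = [1, 2, 6, 8] / [3, 5, 7] / [4] / [9]
Final shape: (4, 3, 1, 1).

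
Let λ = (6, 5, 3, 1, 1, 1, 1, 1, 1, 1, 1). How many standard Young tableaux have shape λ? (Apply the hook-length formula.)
# SYT of shape (6, 5, 3, 1, 1, 1, 1, 1, 1, 1, 1) = 280598175

Hook-length formula: f^λ = n! / Π hook(c), product over all cells c of the Young diagram. For λ = (6, 5, 3, 1, 1, 1, 1, 1, 1, 1, 1), n = 22 boxes. Hook lengths by row (left-to-right, top-to-bottom): [16, 7, 6, 4, 3, 1]; [14, 5, 4, 2, 1]; [11, 2, 1]; [8]; [7]; [6]; [5]; [4]; [3]; [2]; [1]. Product of hooks = 4005730713600. So f^λ = 22! / 4005730713600 = 1124000727777607680000 / 4005730713600 = 280598175.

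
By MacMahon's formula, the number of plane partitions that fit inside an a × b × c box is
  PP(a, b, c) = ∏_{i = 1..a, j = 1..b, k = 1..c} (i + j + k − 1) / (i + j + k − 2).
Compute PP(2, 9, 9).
PP(2, 9, 9) = 449141836

Evaluate the triple product over i = 1..2, j = 1..9, k = 1..9. The factors are (2/1) · (3/2) · (4/3) · (5/4) · (6/5) · (7/6) · (8/7) · (9/8) · … (162 factors total). The numerators and denominators telescope so the product is an integer; carrying out the multiplication exactly gives PP(2, 9, 9) = 449141836.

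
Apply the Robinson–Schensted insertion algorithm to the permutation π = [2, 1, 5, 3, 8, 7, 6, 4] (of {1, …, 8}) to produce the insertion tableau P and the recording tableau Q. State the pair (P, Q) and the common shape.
P = [1, 3, 4] / [2, 5, 6] / [7] / [8];  Q = [1, 3, 5] / [2, 4, 6] / [7] / [8];  common shape = (3, 3, 1, 1)

Row-insert the values π_1, π_2, … into P one at a time, bumping the leftmost entry strictly greater than the inserted value down to the next row. The recording tableau Q records, in position (i, j), the step at which that cell was added to P.
  Insert 2 (step 1): P = [2];  Q = [1]
  Insert 1 (step 2): P = [1] / [2];  Q = [1] / [2]
  Insert 5 (step 3): P = [1, 5] / [2];  Q = [1, 3] / [2]
  Insert 3 (step 4): P = [1, 3] / [2, 5];  Q = [1, 3] / [2, 4]
  Insert 8 (step 5): P = [1, 3, 8] / [2, 5];  Q = [1, 3, 5] / [2, 4]
  Insert 7 (step 6): P = [1, 3, 7] / [2, 5, 8];  Q = [1, 3, 5] / [2, 4, 6]
  Insert 6 (step 7): P = [1, 3, 6] / [2, 5, 7] / [8];  Q = [1, 3, 5] / [2, 4, 6] / [7]
  Insert 4 (step 8): P = [1, 3, 4] / [2, 5, 6] / [7] / [8];  Q = [1, 3, 5] / [2, 4, 6] / [7] / [8]
Final shape: (3, 3, 1, 1).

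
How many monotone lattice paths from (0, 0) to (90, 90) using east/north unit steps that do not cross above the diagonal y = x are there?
C_90 = 1000134600800354781929399250536541864362461089950800

These NE paths below the diagonal are counted by the Catalan number C_n = (1/(n + 1)) · C(2n, n). For n = 90: C_90 = (1/91) · C(180, 90) = 91012248672832285155575331798825309656983959185522800/91 = 1000134600800354781929399250536541864362461089950800.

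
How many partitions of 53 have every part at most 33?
p(53, parts ≤ 33) = 327844

Use the recurrence p(n, m) = p(n, m−1) + p(n−m, m): either the largest part is < m (count p(n, m−1)) or the largest part is exactly m (remove one copy of m, count p(n−m, m)). With p(0, ·) = 1 this gives p(53, parts ≤ 33) = 327844. (By conjugating Young diagrams, this also counts partitions of 53 into at most 33 parts.)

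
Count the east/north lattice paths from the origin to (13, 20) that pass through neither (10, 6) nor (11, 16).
Number of paths = 373473895

Inclusion–exclusion. Total paths: C(33, 13) = 573166440. Through P₁: C(16, 10)·C(17, 3) = 5445440. Through P₂: C(27, 11)·C(6, 2) = 195568425. Since P₁ is strictly southwest of P₂, a monotone path through both must visit P₁ then P₂; paths through both = C(16, 10)·C(11, 1)·C(6, 2) = 1321320. Avoid both = 573166440 − 5445440 − 195568425 + 1321320 = 373473895.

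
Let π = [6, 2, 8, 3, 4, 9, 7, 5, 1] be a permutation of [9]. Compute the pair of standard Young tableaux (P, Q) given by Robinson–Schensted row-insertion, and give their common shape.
P = [1, 3, 4, 5] / [2, 7, 9] / [6] / [8];  Q = [1, 3, 5, 6] / [2, 4, 7] / [8] / [9];  common shape = (4, 3, 1, 1)

Row-insert the values π_1, π_2, … into P one at a time, bumping the leftmost entry strictly greater than the inserted value down to the next row. The recording tableau Q records, in position (i, j), the step at which that cell was added to P.
  Insert 6 (step 1): P = [6];  Q = [1]
  Insert 2 (step 2): P = [2] / [6];  Q = [1] / [2]
  Insert 8 (step 3): P = [2, 8] / [6];  Q = [1, 3] / [2]
  Insert 3 (step 4): P = [2, 3] / [6, 8];  Q = [1, 3] / [2, 4]
  Insert 4 (step 5): P = [2, 3, 4] / [6, 8];  Q = [1, 3, 5] / [2, 4]
  Insert 9 (step 6): P = [2, 3, 4, 9] / [6, 8];  Q = [1, 3, 5, 6] / [2, 4]
  Insert 7 (step 7): P = [2, 3, 4, 7] / [6, 8, 9];  Q = [1, 3, 5, 6] / [2, 4, 7]
  Insert 5 (step 8): P = [2, 3, 4, 5] / [6, 7, 9] / [8];  Q = [1, 3, 5, 6] / [2, 4, 7] / [8]
  Insert 1 (step 9): P = [1, 3, 4, 5] / [2, 7, 9] / [6] / [8];  Q = [1, 3, 5, 6] / [2, 4, 7] / [8] / [9]
Final shape: (4, 3, 1, 1).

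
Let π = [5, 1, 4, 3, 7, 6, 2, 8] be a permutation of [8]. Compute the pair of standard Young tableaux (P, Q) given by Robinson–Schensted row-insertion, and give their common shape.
P = [1, 2, 6, 8] / [3, 7] / [4] / [5];  Q = [1, 3, 5, 8] / [2, 6] / [4] / [7];  common shape = (4, 2, 1, 1)

Row-insert the values π_1, π_2, … into P one at a time, bumping the leftmost entry strictly greater than the inserted value down to the next row. The recording tableau Q records, in position (i, j), the step at which that cell was added to P.
  Insert 5 (step 1): P = [5];  Q = [1]
  Insert 1 (step 2): P = [1] / [5];  Q = [1] / [2]
  Insert 4 (step 3): P = [1, 4] / [5];  Q = [1, 3] / [2]
  Insert 3 (step 4): P = [1, 3] / [4] / [5];  Q = [1, 3] / [2] / [4]
  Insert 7 (step 5): P = [1, 3, 7] / [4] / [5];  Q = [1, 3, 5] / [2] / [4]
  Insert 6 (step 6): P = [1, 3, 6] / [4, 7] / [5];  Q = [1, 3, 5] / [2, 6] / [4]
  Insert 2 (step 7): P = [1, 2, 6] / [3, 7] / [4] / [5];  Q = [1, 3, 5] / [2, 6] / [4] / [7]
  Insert 8 (step 8): P = [1, 2, 6, 8] / [3, 7] / [4] / [5];  Q = [1, 3, 5, 8] / [2, 6] / [4] / [7]
Final shape: (4, 2, 1, 1).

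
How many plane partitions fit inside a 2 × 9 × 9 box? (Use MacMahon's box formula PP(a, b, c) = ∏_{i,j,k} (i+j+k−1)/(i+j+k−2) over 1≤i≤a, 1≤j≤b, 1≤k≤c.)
PP(2, 9, 9) = 449141836

Evaluate the triple product over i = 1..2, j = 1..9, k = 1..9. The factors are (2/1) · (3/2) · (4/3) · (5/4) · (6/5) · (7/6) · (8/7) · (9/8) · … (162 factors total). The numerators and denominators telescope so the product is an integer; carrying out the multiplication exactly gives PP(2, 9, 9) = 449141836.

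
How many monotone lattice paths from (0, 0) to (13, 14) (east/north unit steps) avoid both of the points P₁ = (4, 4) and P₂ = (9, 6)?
Number of paths = 11842015

Inclusion–exclusion. Total paths: C(27, 13) = 20058300. Through P₁: C(8, 4)·C(19, 9) = 6466460. Through P₂: C(15, 9)·C(12, 4) = 2477475. Since P₁ is strictly southwest of P₂, a monotone path through both must visit P₁ then P₂; paths through both = C(8, 4)·C(7, 5)·C(12, 4) = 727650. Avoid both = 20058300 − 6466460 − 2477475 + 727650 = 11842015.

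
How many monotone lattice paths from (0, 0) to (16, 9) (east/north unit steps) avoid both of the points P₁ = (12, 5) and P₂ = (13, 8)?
Number of paths = 894863

Inclusion–exclusion. Total paths: C(25, 16) = 2042975. Through P₁: C(17, 12)·C(8, 4) = 433160. Through P₂: C(21, 13)·C(4, 3) = 813960. Since P₁ is strictly southwest of P₂, a monotone path through both must visit P₁ then P₂; paths through both = C(17, 12)·C(4, 1)·C(4, 3) = 99008. Avoid both = 2042975 − 433160 − 813960 + 99008 = 894863.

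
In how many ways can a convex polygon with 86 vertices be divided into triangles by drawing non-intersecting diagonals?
C_84 = 270557451039395118028642463289168566420671280440

These polygon triangulations are counted by the Catalan number C_n = (1/(n + 1)) · C(2n, n). For n = 84: C_84 = (1/85) · C(168, 84) = 22997383338348585032434609379579328145757058837400/85 = 270557451039395118028642463289168566420671280440.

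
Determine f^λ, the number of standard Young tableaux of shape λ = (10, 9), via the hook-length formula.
# SYT of shape (10, 9) = 16796

Hook-length formula: f^λ = n! / Π hook(c), product over all cells c of the Young diagram. For λ = (10, 9), n = 19 boxes. Hook lengths by row (left-to-right, top-to-bottom): [11, 10, 9, 8, 7, 6, 5, 4, 3, 1]; [9, 8, 7, 6, 5, 4, 3, 2, 1]. Product of hooks = 7242504192000. So f^λ = 19! / 7242504192000 = 121645100408832000 / 7242504192000 = 16796.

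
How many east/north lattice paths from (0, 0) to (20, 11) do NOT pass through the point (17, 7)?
Number of paths = 72558675

Total paths from (0, 0) to (20, 11): C(31, 20) = 84672315. Paths through (17, 7): (paths (0, 0) → (17, 7)) × (paths (17, 7) → (20, 11)) = C(24, 17) · C(7, 3) = 346104 · 35 = 12113640. Avoidance count = 84672315 − 12113640 = 72558675.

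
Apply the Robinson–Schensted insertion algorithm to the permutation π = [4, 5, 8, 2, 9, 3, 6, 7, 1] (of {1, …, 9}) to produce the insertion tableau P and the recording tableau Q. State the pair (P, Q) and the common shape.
P = [1, 3, 6, 7] / [2, 5, 8, 9] / [4];  Q = [1, 2, 3, 5] / [4, 6, 7, 8] / [9];  common shape = (4, 4, 1)

Row-insert the values π_1, π_2, … into P one at a time, bumping the leftmost entry strictly greater than the inserted value down to the next row. The recording tableau Q records, in position (i, j), the step at which that cell was added to P.
  Insert 4 (step 1): P = [4];  Q = [1]
  Insert 5 (step 2): P = [4, 5];  Q = [1, 2]
  Insert 8 (step 3): P = [4, 5, 8];  Q = [1, 2, 3]
  Insert 2 (step 4): P = [2, 5, 8] / [4];  Q = [1, 2, 3] / [4]
  Insert 9 (step 5): P = [2, 5, 8, 9] / [4];  Q = [1, 2, 3, 5] / [4]
  Insert 3 (step 6): P = [2, 3, 8, 9] / [4, 5];  Q = [1, 2, 3, 5] / [4, 6]
  Insert 6 (step 7): P = [2, 3, 6, 9] / [4, 5, 8];  Q = [1, 2, 3, 5] / [4, 6, 7]
  Insert 7 (step 8): P = [2, 3, 6, 7] / [4, 5, 8, 9];  Q = [1, 2, 3, 5] / [4, 6, 7, 8]
  Insert 1 (step 9): P = [1, 3, 6, 7] / [2, 5, 8, 9] / [4];  Q = [1, 2, 3, 5] / [4, 6, 7, 8] / [9]
Final shape: (4, 4, 1).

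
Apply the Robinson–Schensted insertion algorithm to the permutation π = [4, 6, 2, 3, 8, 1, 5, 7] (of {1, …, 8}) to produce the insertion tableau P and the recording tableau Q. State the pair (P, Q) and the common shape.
P = [1, 3, 5, 7] / [2, 6, 8] / [4];  Q = [1, 2, 5, 8] / [3, 4, 7] / [6];  common shape = (4, 3, 1)

Row-insert the values π_1, π_2, … into P one at a time, bumping the leftmost entry strictly greater than the inserted value down to the next row. The recording tableau Q records, in position (i, j), the step at which that cell was added to P.
  Insert 4 (step 1): P = [4];  Q = [1]
  Insert 6 (step 2): P = [4, 6];  Q = [1, 2]
  Insert 2 (step 3): P = [2, 6] / [4];  Q = [1, 2] / [3]
  Insert 3 (step 4): P = [2, 3] / [4, 6];  Q = [1, 2] / [3, 4]
  Insert 8 (step 5): P = [2, 3, 8] / [4, 6];  Q = [1, 2, 5] / [3, 4]
  Insert 1 (step 6): P = [1, 3, 8] / [2, 6] / [4];  Q = [1, 2, 5] / [3, 4] / [6]
  Insert 5 (step 7): P = [1, 3, 5] / [2, 6, 8] / [4];  Q = [1, 2, 5] / [3, 4, 7] / [6]
  Insert 7 (step 8): P = [1, 3, 5, 7] / [2, 6, 8] / [4];  Q = [1, 2, 5, 8] / [3, 4, 7] / [6]
Final shape: (4, 3, 1).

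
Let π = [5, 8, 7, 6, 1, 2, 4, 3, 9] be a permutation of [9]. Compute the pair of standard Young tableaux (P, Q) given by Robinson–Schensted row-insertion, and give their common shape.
P = [1, 2, 3, 9] / [4, 6] / [5] / [7] / [8];  Q = [1, 2, 7, 9] / [3, 6] / [4] / [5] / [8];  common shape = (4, 2, 1, 1, 1)

Row-insert the values π_1, π_2, … into P one at a time, bumping the leftmost entry strictly greater than the inserted value down to the next row. The recording tableau Q records, in position (i, j), the step at which that cell was added to P.
  Insert 5 (step 1): P = [5];  Q = [1]
  Insert 8 (step 2): P = [5, 8];  Q = [1, 2]
  Insert 7 (step 3): P = [5, 7] / [8];  Q = [1, 2] / [3]
  Insert 6 (step 4): P = [5, 6] / [7] / [8];  Q = [1, 2] / [3] / [4]
  Insert 1 (step 5): P = [1, 6] / [5] / [7] / [8];  Q = [1, 2] / [3] / [4] / [5]
  Insert 2 (step 6): P = [1, 2] / [5, 6] / [7] / [8];  Q = [1, 2] / [3, 6] / [4] / [5]
  Insert 4 (step 7): P = [1, 2, 4] / [5, 6] / [7] / [8];  Q = [1, 2, 7] / [3, 6] / [4] / [5]
  Insert 3 (step 8): P = [1, 2, 3] / [4, 6] / [5] / [7] / [8];  Q = [1, 2, 7] / [3, 6] / [4] / [5] / [8]
  Insert 9 (step 9): P = [1, 2, 3, 9] / [4, 6] / [5] / [7] / [8];  Q = [1, 2, 7, 9] / [3, 6] / [4] / [5] / [8]
Final shape: (4, 2, 1, 1, 1).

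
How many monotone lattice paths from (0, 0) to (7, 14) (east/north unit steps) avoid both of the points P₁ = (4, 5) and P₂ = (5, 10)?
Number of paths = 54855

Inclusion–exclusion. Total paths: C(21, 7) = 116280. Through P₁: C(9, 4)·C(12, 3) = 27720. Through P₂: C(15, 5)·C(6, 2) = 45045. Since P₁ is strictly southwest of P₂, a monotone path through both must visit P₁ then P₂; paths through both = C(9, 4)·C(6, 1)·C(6, 2) = 11340. Avoid both = 116280 − 27720 − 45045 + 11340 = 54855.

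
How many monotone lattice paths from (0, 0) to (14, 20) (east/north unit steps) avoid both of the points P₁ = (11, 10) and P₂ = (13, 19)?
Number of paths = 635150424

Inclusion–exclusion. Total paths: C(34, 14) = 1391975640. Through P₁: C(21, 11)·C(13, 3) = 100876776. Through P₂: C(32, 13)·C(2, 1) = 694747200. Since P₁ is strictly southwest of P₂, a monotone path through both must visit P₁ then P₂; paths through both = C(21, 11)·C(11, 2)·C(2, 1) = 38798760. Avoid both = 1391975640 − 100876776 − 694747200 + 38798760 = 635150424.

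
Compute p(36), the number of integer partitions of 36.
p(36) = 17977

Compute p(n) via the recurrence p(n, m) = p(n, m−1) + p(n−m, m), where p(n, m) counts partitions of n with all parts ≤ m and p(n) = p(n, n). The base cases are p(0, m) = 1 and p(n, 0) = 0 for n > 0. Filling the table yields p(36) = 17977. (Euler's pentagonal recurrence is an alternative.)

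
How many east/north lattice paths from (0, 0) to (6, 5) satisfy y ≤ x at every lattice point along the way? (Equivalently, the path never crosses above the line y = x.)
Number of paths = 132

By the reflection principle (André's argument), the number of monotone paths to (6, 5) with n ≤ m that never go above y = x is C(11, 6) − C(11, 7) = 462 − 330 = 132.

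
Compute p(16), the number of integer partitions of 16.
p(16) = 231

Compute p(n) via the recurrence p(n, m) = p(n, m−1) + p(n−m, m), where p(n, m) counts partitions of n with all parts ≤ m and p(n) = p(n, n). The base cases are p(0, m) = 1 and p(n, 0) = 0 for n > 0. Filling the table yields p(16) = 231. (Euler's pentagonal recurrence is an alternative.)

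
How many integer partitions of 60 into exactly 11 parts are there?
p(60, 11 parts) = 70515

Partitions of n into exactly k parts are in bijection with partitions of n − k into at most k parts (subtract 1 from each part). So p(60, exactly 11) = p(49, parts ≤ 11). Computing via the recurrence p(m, j) = p(m, j−1) + p(m−j, j) gives 70515.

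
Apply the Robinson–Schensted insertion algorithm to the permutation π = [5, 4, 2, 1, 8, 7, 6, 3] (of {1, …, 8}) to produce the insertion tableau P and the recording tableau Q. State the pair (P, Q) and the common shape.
P = [1, 3] / [2, 6] / [4, 7] / [5, 8];  Q = [1, 5] / [2, 6] / [3, 7] / [4, 8];  common shape = (2, 2, 2, 2)

Row-insert the values π_1, π_2, … into P one at a time, bumping the leftmost entry strictly greater than the inserted value down to the next row. The recording tableau Q records, in position (i, j), the step at which that cell was added to P.
  Insert 5 (step 1): P = [5];  Q = [1]
  Insert 4 (step 2): P = [4] / [5];  Q = [1] / [2]
  Insert 2 (step 3): P = [2] / [4] / [5];  Q = [1] / [2] / [3]
  Insert 1 (step 4): P = [1] / [2] / [4] / [5];  Q = [1] / [2] / [3] / [4]
  Insert 8 (step 5): P = [1, 8] / [2] / [4] / [5];  Q = [1, 5] / [2] / [3] / [4]
  Insert 7 (step 6): P = [1, 7] / [2, 8] / [4] / [5];  Q = [1, 5] / [2, 6] / [3] / [4]
  Insert 6 (step 7): P = [1, 6] / [2, 7] / [4, 8] / [5];  Q = [1, 5] / [2, 6] / [3, 7] / [4]
  Insert 3 (step 8): P = [1, 3] / [2, 6] / [4, 7] / [5, 8];  Q = [1, 5] / [2, 6] / [3, 7] / [4, 8]
Final shape: (2, 2, 2, 2).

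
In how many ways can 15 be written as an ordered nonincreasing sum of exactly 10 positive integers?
p(15, 10 parts) = 7

Partitions of n into exactly k parts ↔ partitions of n − k into at most k parts (subtract 1 from each part). For n = 15, k = 10, the partitions are: 6+1+1+1+1+1+1+1+1+1, 5+2+1+1+1+1+1+1+1+1, 4+3+1+1+1+1+1+1+1+1, 4+2+2+1+1+1+1+1+1+1, 3+3+2+1+1+1+1+1+1+1, 3+2+2+2+1+1+1+1+1+1, 2+2+2+2+2+1+1+1+1+1. Count = 7.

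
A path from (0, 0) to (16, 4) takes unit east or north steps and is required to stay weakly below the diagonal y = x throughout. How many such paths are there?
Number of paths = 3705

By the reflection principle (André's argument), the number of monotone paths to (16, 4) with n ≤ m that never go above y = x is C(20, 16) − C(20, 17) = 4845 − 1140 = 3705.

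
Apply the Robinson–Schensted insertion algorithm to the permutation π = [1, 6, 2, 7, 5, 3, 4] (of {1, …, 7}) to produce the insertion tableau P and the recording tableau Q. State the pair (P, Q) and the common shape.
P = [1, 2, 3, 4] / [5, 7] / [6];  Q = [1, 2, 4, 7] / [3, 5] / [6];  common shape = (4, 2, 1)

Row-insert the values π_1, π_2, … into P one at a time, bumping the leftmost entry strictly greater than the inserted value down to the next row. The recording tableau Q records, in position (i, j), the step at which that cell was added to P.
  Insert 1 (step 1): P = [1];  Q = [1]
  Insert 6 (step 2): P = [1, 6];  Q = [1, 2]
  Insert 2 (step 3): P = [1, 2] / [6];  Q = [1, 2] / [3]
  Insert 7 (step 4): P = [1, 2, 7] / [6];  Q = [1, 2, 4] / [3]
  Insert 5 (step 5): P = [1, 2, 5] / [6, 7];  Q = [1, 2, 4] / [3, 5]
  Insert 3 (step 6): P = [1, 2, 3] / [5, 7] / [6];  Q = [1, 2, 4] / [3, 5] / [6]
  Insert 4 (step 7): P = [1, 2, 3, 4] / [5, 7] / [6];  Q = [1, 2, 4, 7] / [3, 5] / [6]
Final shape: (4, 2, 1).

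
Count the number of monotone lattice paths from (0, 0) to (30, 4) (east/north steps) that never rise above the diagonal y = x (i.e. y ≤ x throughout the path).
Number of paths = 40392

By the reflection principle (André's argument), the number of monotone paths to (30, 4) with n ≤ m that never go above y = x is C(34, 30) − C(34, 31) = 46376 − 5984 = 40392.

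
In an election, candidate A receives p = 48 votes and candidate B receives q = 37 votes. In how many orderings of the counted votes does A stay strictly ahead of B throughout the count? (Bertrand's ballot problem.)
Strict-lead orderings = 213368839964923999986630

Total orderings of the 85 votes with 48 for A: C(85, 48) = 1648759217910776363533050. By the Bertrand ballot formula (Cycle Lemma / reflection principle), the number of orderings in which A is strictly ahead of B throughout is (p − q)/(p + q) · C(p + q, p) = (48 − 37)/(48 + 37) · 1648759217910776363533050 = 213368839964923999986630.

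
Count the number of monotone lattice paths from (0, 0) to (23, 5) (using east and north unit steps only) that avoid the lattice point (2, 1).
Number of paths = 60330

Total paths from (0, 0) to (23, 5): C(28, 23) = 98280. Paths through (2, 1): (paths (0, 0) → (2, 1)) × (paths (2, 1) → (23, 5)) = C(3, 2) · C(25, 21) = 3 · 12650 = 37950. Avoidance count = 98280 − 37950 = 60330.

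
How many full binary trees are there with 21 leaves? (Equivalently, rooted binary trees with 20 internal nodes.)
C_20 = 6564120420

These full binary trees are counted by the Catalan number C_n = (1/(n + 1)) · C(2n, n). For n = 20: C_20 = (1/21) · C(40, 20) = 137846528820/21 = 6564120420.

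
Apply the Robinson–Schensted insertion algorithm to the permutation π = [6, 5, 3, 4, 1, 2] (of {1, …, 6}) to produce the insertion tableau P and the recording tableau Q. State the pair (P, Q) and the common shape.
P = [1, 2] / [3, 4] / [5] / [6];  Q = [1, 4] / [2, 6] / [3] / [5];  common shape = (2, 2, 1, 1)

Row-insert the values π_1, π_2, … into P one at a time, bumping the leftmost entry strictly greater than the inserted value down to the next row. The recording tableau Q records, in position (i, j), the step at which that cell was added to P.
  Insert 6 (step 1): P = [6];  Q = [1]
  Insert 5 (step 2): P = [5] / [6];  Q = [1] / [2]
  Insert 3 (step 3): P = [3] / [5] / [6];  Q = [1] / [2] / [3]
  Insert 4 (step 4): P = [3, 4] / [5] / [6];  Q = [1, 4] / [2] / [3]
  Insert 1 (step 5): P = [1, 4] / [3] / [5] / [6];  Q = [1, 4] / [2] / [3] / [5]
  Insert 2 (step 6): P = [1, 2] / [3, 4] / [5] / [6];  Q = [1, 4] / [2, 6] / [3] / [5]
Final shape: (2, 2, 1, 1).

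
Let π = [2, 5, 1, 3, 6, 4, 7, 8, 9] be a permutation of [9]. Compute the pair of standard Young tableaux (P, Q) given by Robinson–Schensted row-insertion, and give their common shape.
P = [1, 3, 4, 7, 8, 9] / [2, 5, 6];  Q = [1, 2, 5, 7, 8, 9] / [3, 4, 6];  common shape = (6, 3)

Row-insert the values π_1, π_2, … into P one at a time, bumping the leftmost entry strictly greater than the inserted value down to the next row. The recording tableau Q records, in position (i, j), the step at which that cell was added to P.
  Insert 2 (step 1): P = [2];  Q = [1]
  Insert 5 (step 2): P = [2, 5];  Q = [1, 2]
  Insert 1 (step 3): P = [1, 5] / [2];  Q = [1, 2] / [3]
  Insert 3 (step 4): P = [1, 3] / [2, 5];  Q = [1, 2] / [3, 4]
  Insert 6 (step 5): P = [1, 3, 6] / [2, 5];  Q = [1, 2, 5] / [3, 4]
  Insert 4 (step 6): P = [1, 3, 4] / [2, 5, 6];  Q = [1, 2, 5] / [3, 4, 6]
  Insert 7 (step 7): P = [1, 3, 4, 7] / [2, 5, 6];  Q = [1, 2, 5, 7] / [3, 4, 6]
  Insert 8 (step 8): P = [1, 3, 4, 7, 8] / [2, 5, 6];  Q = [1, 2, 5, 7, 8] / [3, 4, 6]
  Insert 9 (step 9): P = [1, 3, 4, 7, 8, 9] / [2, 5, 6];  Q = [1, 2, 5, 7, 8, 9] / [3, 4, 6]
Final shape: (6, 3).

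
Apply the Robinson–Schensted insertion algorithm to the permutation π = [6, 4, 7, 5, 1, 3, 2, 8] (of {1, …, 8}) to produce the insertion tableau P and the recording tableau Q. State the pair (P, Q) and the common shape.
P = [1, 2, 8] / [3, 5] / [4, 7] / [6];  Q = [1, 3, 8] / [2, 4] / [5, 6] / [7];  common shape = (3, 2, 2, 1)

Row-insert the values π_1, π_2, … into P one at a time, bumping the leftmost entry strictly greater than the inserted value down to the next row. The recording tableau Q records, in position (i, j), the step at which that cell was added to P.
  Insert 6 (step 1): P = [6];  Q = [1]
  Insert 4 (step 2): P = [4] / [6];  Q = [1] / [2]
  Insert 7 (step 3): P = [4, 7] / [6];  Q = [1, 3] / [2]
  Insert 5 (step 4): P = [4, 5] / [6, 7];  Q = [1, 3] / [2, 4]
  Insert 1 (step 5): P = [1, 5] / [4, 7] / [6];  Q = [1, 3] / [2, 4] / [5]
  Insert 3 (step 6): P = [1, 3] / [4, 5] / [6, 7];  Q = [1, 3] / [2, 4] / [5, 6]
  Insert 2 (step 7): P = [1, 2] / [3, 5] / [4, 7] / [6];  Q = [1, 3] / [2, 4] / [5, 6] / [7]
  Insert 8 (step 8): P = [1, 2, 8] / [3, 5] / [4, 7] / [6];  Q = [1, 3, 8] / [2, 4] / [5, 6] / [7]
Final shape: (3, 2, 2, 1).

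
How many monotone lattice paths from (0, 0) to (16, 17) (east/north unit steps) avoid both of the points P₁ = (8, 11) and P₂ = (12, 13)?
Number of paths = 655170464

Inclusion–exclusion. Total paths: C(33, 16) = 1166803110. Through P₁: C(19, 8)·C(14, 8) = 226972746. Through P₂: C(25, 12)·C(8, 4) = 364021000. Since P₁ is strictly southwest of P₂, a monotone path through both must visit P₁ then P₂; paths through both = C(19, 8)·C(6, 4)·C(8, 4) = 79361100. Avoid both = 1166803110 − 226972746 − 364021000 + 79361100 = 655170464.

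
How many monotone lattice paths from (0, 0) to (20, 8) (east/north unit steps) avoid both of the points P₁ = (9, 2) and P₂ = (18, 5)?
Number of paths = 2211935

Inclusion–exclusion. Total paths: C(28, 20) = 3108105. Through P₁: C(11, 9)·C(17, 11) = 680680. Through P₂: C(23, 18)·C(5, 2) = 336490. Since P₁ is strictly southwest of P₂, a monotone path through both must visit P₁ then P₂; paths through both = C(11, 9)·C(12, 9)·C(5, 2) = 121000. Avoid both = 3108105 − 680680 − 336490 + 121000 = 2211935.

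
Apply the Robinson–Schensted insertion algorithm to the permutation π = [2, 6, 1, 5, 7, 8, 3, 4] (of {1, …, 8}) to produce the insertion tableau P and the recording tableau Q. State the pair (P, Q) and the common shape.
P = [1, 3, 4, 8] / [2, 5, 7] / [6];  Q = [1, 2, 5, 6] / [3, 4, 8] / [7];  common shape = (4, 3, 1)

Row-insert the values π_1, π_2, … into P one at a time, bumping the leftmost entry strictly greater than the inserted value down to the next row. The recording tableau Q records, in position (i, j), the step at which that cell was added to P.
  Insert 2 (step 1): P = [2];  Q = [1]
  Insert 6 (step 2): P = [2, 6];  Q = [1, 2]
  Insert 1 (step 3): P = [1, 6] / [2];  Q = [1, 2] / [3]
  Insert 5 (step 4): P = [1, 5] / [2, 6];  Q = [1, 2] / [3, 4]
  Insert 7 (step 5): P = [1, 5, 7] / [2, 6];  Q = [1, 2, 5] / [3, 4]
  Insert 8 (step 6): P = [1, 5, 7, 8] / [2, 6];  Q = [1, 2, 5, 6] / [3, 4]
  Insert 3 (step 7): P = [1, 3, 7, 8] / [2, 5] / [6];  Q = [1, 2, 5, 6] / [3, 4] / [7]
  Insert 4 (step 8): P = [1, 3, 4, 8] / [2, 5, 7] / [6];  Q = [1, 2, 5, 6] / [3, 4, 8] / [7]
Final shape: (4, 3, 1).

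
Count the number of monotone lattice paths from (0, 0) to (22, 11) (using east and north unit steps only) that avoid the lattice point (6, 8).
Number of paths = 190626813

Total paths from (0, 0) to (22, 11): C(33, 22) = 193536720. Paths through (6, 8): (paths (0, 0) → (6, 8)) × (paths (6, 8) → (22, 11)) = C(14, 6) · C(19, 16) = 3003 · 969 = 2909907. Avoidance count = 193536720 − 2909907 = 190626813.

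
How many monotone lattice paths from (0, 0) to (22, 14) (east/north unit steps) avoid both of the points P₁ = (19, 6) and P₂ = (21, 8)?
Number of paths = 3744468885

Inclusion–exclusion. Total paths: C(36, 22) = 3796297200. Through P₁: C(25, 19)·C(11, 3) = 29221500. Through P₂: C(29, 21)·C(7, 1) = 30045015. Since P₁ is strictly southwest of P₂, a monotone path through both must visit P₁ then P₂; paths through both = C(25, 19)·C(4, 2)·C(7, 1) = 7438200. Avoid both = 3796297200 − 29221500 − 30045015 + 7438200 = 3744468885.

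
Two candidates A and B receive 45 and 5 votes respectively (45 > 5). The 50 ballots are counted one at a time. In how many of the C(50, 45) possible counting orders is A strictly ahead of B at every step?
Strict-lead orderings = 1695008

Total orderings of the 50 votes with 45 for A: C(50, 45) = 2118760. By the Bertrand ballot formula (Cycle Lemma / reflection principle), the number of orderings in which A is strictly ahead of B throughout is (p − q)/(p + q) · C(p + q, p) = (45 − 5)/(45 + 5) · 2118760 = 1695008.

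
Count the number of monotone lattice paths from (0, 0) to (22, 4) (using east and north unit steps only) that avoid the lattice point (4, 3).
Number of paths = 14285

Total paths from (0, 0) to (22, 4): C(26, 22) = 14950. Paths through (4, 3): (paths (0, 0) → (4, 3)) × (paths (4, 3) → (22, 4)) = C(7, 4) · C(19, 18) = 35 · 19 = 665. Avoidance count = 14950 − 665 = 14285.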